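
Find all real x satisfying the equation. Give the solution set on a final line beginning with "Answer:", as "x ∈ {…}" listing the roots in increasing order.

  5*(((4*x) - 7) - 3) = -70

Step 1. [5*(((4*x) - 7) - 3) = -70] 5 out front; divide by 5, so div: ((4*x) - 7) - 3 = -14.
Step 2. [((4*x) - 7) - 3 = -14] add 3: x sits inside (… - 3) ⇒ sub: (4*x) - 7 = -11.
Step 3. [(4*x) - 7 = -11] -7 is outermost — add 7 both sides ⇒ sub: 4*x = -4.
Step 4. [4*x = -4] LHS = 4·(…); ÷4 both sides, so div: x = -1.

Answer: x ∈ {-1}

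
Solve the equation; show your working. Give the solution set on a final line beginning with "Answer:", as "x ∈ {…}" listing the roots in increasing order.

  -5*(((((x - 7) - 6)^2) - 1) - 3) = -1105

Step 1. [-5*(((((x - 7) - 6)^2) - 1) - 3) = -1105] -5 out front; divide by -5, so div: ((((x - 7) - 6)^2) - 1) - 3 = 221.
Step 2. [((((x - 7) - 6)^2) - 1) - 3 = 221] the outer -3 inverts by adding 3, so sub: (((x - 7) - 6)^2) - 1 = 224.
Step 3. [(((x - 7) - 6)^2) - 1 = 224] peel the -1: add 1 from each side, so sub: ((x - 7) - 6)^2 = 225.
Step 4. [((x - 7) - 6)^2 = 225] 225 ≥ 0, LHS is (·)² — take ±√. So sqrt: (x - 7) - 6 = 15 or -15.
Step 5. [(x - 7) - 6 = 15 or -15] 6 comes off first (add 6) ⇒ sub: x - 7 = 21 or -9.
Step 6. [x - 7 = 21 or -9] peel the -7: add 7 from each side. So sub: x = 28 or -2.

Answer: x ∈ {-2, 28}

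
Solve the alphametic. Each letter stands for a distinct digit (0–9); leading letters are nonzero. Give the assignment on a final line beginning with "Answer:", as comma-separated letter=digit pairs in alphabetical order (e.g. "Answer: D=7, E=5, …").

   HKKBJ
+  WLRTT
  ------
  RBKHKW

Step 1. [col 1: J + T ≡ W (mod 10)] column 1 (J + T ≡ W (mod 10), carry-in 0) doesn't pin J yet; pick J=5 and continue, so J=5.
Step 2. [col 1: J + T ≡ W (mod 10)] several values work for T in column 1 (J + T ≡ W (mod 10), carry-in 0); try T=2, so T=2.
Step 3. [R] adding two 5-digit numbers gives at most 5+1 digits, and here it does — R is that final carry and must be 1 ⇒ R=1.
Step 4. [col 1: J + T ≡ W (mod 10)] column 1 reads J+T+carry(0)=W with J=5, T=2; with digits 1,2,5 already taken and all letters distinct, the only value for W is 7, so W=7.
Step 5. [col 2: B + T ≡ K (mod 10)] no forcing yet in column 2 (carry-in 0); K=8 is free and consistent — try it. So K=8.
Step 6. [col 2: B + T ≡ K (mod 10)] column 2: given T=2, K=8, carry-in 0, and digits 1,2,5,7,8 already taken and all letters distinct, B+T≡K (mod 10) forces B=6 ⇒ B=6.
Step 7. [col 3: K + R ≡ H (mod 10)] column 3: given K=8, R=1, carry-in 0, and digits 1,2,5,6,7,8 already taken and all letters distinct, K+R≡H (mod 10) forces H=9. So H=9.
Step 8. [col 4: K + L ≡ K (mod 10)] column 4: given K=8, carry-in 0, and digits 1,2,5,6,7,8,9 already taken and all letters distinct, K+L≡K (mod 10) forces L=0. So L=0.

Answer: B=6, H=9, J=5, K=8, L=0, R=1, T=2, W=7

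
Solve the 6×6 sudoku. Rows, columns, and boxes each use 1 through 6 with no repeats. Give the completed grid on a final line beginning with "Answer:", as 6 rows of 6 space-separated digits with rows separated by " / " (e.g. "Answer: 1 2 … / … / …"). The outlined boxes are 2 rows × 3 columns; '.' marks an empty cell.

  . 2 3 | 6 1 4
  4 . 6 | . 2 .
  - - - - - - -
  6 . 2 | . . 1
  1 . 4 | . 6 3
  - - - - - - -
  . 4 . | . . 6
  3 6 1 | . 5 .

Step 1. [r4c4∈{2,5}] 2 has one home in row 4: r4c4, so r4c4=2.
Step 2. [r3c4∈{4,5}] box 4 places 5 nowhere but r3c4 ⇒ r3c4=5.
Step 3. [r1c1∈{5}] only 5 remains possible at r1c1. So r1c1=5.
Step 4. [r5c4∈{1,3}] across row 5, 1 lands solely at r5c4 ⇒ r5c4=1.
Step 5. [r2c6∈{5}] r2c6 is down to just 5, so r2c6=5.
Step 6. [r2c4∈{3}] r2c4 has the single candidate 3 ⇒ r2c4=3.
Step 7. [r5c3∈{5}] r5c3's peers cover all but 5 ⇒ r5c3=5.
Step 8. [r5c5∈{3}] nothing but 3 survives at r5c5 ⇒ r5c5=3.
Step 9. [r2c2∈{1}] r2c2 is down to just 1 ⇒ r2c2=1.
Step 10. [r4c2∈{5}] r4c2 has the single candidate 5. So r4c2=5.
Step 11. [r5c1∈{2}] r5c1 is down to just 2. So r5c1=2.
Step 12. [r6c4∈{4}] r6c4's peers cover all but 4. So r6c4=4.
Step 13. [r6c6∈{2}] nothing but 2 survives at r6c6, so r6c6=2.
Step 14. [r3c5∈{4}] only 4 remains possible at r3c5 ⇒ r3c5=4.
Step 15. [r3c2∈{3}] r3c2 is down to just 3, so r3c2=3.

Answer: 5 2 3 6 1 4 / 4 1 6 3 2 5 / 6 3 2 5 4 1 / 1 5 4 2 6 3 / 2 4 5 1 3 6 / 3 6 1 4 5 2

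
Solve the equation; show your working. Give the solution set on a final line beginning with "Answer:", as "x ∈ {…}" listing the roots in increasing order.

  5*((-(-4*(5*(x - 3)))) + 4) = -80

Step 1. [5*((-(-4*(5*(x - 3)))) + 4) = -80] leading coefficient 5: divide by 5. So div: (-(-4*(5*(x - 3)))) + 4 = -16.
Step 2. [(-(-4*(5*(x - 3)))) + 4 = -16] peel the +4: subtract 4 from each side, so sub: -(-4*(5*(x - 3))) = -20.
Step 3. [-(-4*(5*(x - 3))) = -20] flip signs both sides, so neg: -4*(5*(x - 3)) = 20.
Step 4. [-4*(5*(x - 3)) = 20] -4·(inner) — divide through by -4 ⇒ div: 5*(x - 3) = -5.
Step 5. [5*(x - 3) = -5] leading coefficient 5: divide by 5, so div: x - 3 = -1.
Step 6. [x - 3 = -1] -3 is outermost — add 3 both sides, so sub: x = 2.

Answer: x ∈ {2}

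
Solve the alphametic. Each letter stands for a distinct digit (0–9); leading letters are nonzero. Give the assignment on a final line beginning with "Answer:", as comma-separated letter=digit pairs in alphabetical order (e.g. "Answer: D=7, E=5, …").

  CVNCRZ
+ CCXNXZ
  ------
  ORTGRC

Step 1. [col 1: Z + Z ≡ C (mod 10)] several values work for C in column 1 (Z + Z ≡ C (mod 10), carry-in 0); try C=2 ⇒ C=2.
Step 2. [col 1: Z + Z ≡ C (mod 10)] column 1 (Z + Z ≡ C (mod 10), carry-in 0) doesn't pin Z yet; pick Z=6 and continue. So Z=6.
Step 3. [col 2: R + X ≡ R (mod 10)] column 2 reads R+X+carry(1)=R with nothing yet; with digits 2,6 already taken and all letters distinct, the only value for X is 9. So X=9.
Step 4. [col 2: R + X ≡ R (mod 10)] R=1 is one option consistent with column 2 (R + X ≡ R (mod 10), carry-in 1) — take it ⇒ R=1.
Step 5. [col 3: C + N ≡ G (mod 10)] column 3 (C + N ≡ G (mod 10), carry-in 1) doesn't pin G yet; pick G=7 and continue. So G=7.
Step 6. [col 3: C + N ≡ G (mod 10)] from column 3 (C=2, G=7, carry-in 1, digits 1,2,6,7,9 already taken and all letters distinct): N must equal 4 ⇒ N=4.
Step 7. [col 4: N + X ≡ T (mod 10)] column 4 reads N+X+carry(0)=T with N=4, X=9; with digits 1,2,4,6,7,9 already taken and all letters distinct, the only value for T is 3 ⇒ T=3.
Step 8. [col 5: V + C ≡ R (mod 10)] column 5 reads V+C+carry(1)=R with C=2, R=1; with digits 1,2,3,4,6,7,9 already taken and all letters distinct, the only value for V is 8 ⇒ V=8.
Step 9. [col 6: C + C ≡ O (mod 10)] from column 6 (C=2, carry-in 1, digits 1,2,3,4,6,7,8,9 already taken and all letters distinct): O must equal 5. So O=5.

Answer: C=2, G=7, N=4, O=5, R=1, T=3, V=8, X=9, Z=6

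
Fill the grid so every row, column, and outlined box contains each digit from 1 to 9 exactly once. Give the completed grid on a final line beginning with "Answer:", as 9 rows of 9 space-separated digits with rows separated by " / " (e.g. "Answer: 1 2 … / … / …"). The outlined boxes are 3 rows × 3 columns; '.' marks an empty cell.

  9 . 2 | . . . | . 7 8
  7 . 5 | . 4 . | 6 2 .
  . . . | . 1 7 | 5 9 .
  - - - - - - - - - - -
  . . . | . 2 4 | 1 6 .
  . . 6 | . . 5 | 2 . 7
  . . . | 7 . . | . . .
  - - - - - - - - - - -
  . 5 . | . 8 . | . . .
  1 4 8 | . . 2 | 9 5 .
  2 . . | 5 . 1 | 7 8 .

Step 1. [r9c9∈{3,4,6}] 4 has one home in row 9: r9c9, so r9c9=4.
Step 2. [r3c9∈{3}] r3c9 has the single candidate 3, so r3c9=3.
Step 3. [r7c7∈{3}] r7c7 has the single candidate 3, so r7c7=3.
Step 4. [r1c2∈{1,3,6}] r1c2 is the only open cell in row 1 admitting 1, so r1c2=1.
Step 5. [r2c2∈{3,8}] across box 1, 3 lands solely at r2c2. So r2c2=3.
Step 6. [r7c1∈{6}] r7c1's peers cover all but 6, so r7c1=6.
Step 7. [r9c2∈{9}] r9c2's peers cover all but 9, so r9c2=9.
Step 8. [r5c2∈{8}] r5c2 is down to just 8, so r5c2=8.
Step 9. [r9c5∈{3,6}] row 9 places 6 nowhere but r9c5. So r9c5=6.
Step 10. [r4c4∈{3,8,9}] in row 4, 8 fits only at r4c4, so r4c4=8.
Step 11. [r7c6∈{9}] only 9 remains possible at r7c6, so r7c6=9.
Step 12. [r6c3∈{1,3,4,9}] row 6 places 1 nowhere but r6c3. So r6c3=1.
Step 13. [r8c4∈{3}] r8c4's peers cover all but 3, so r8c4=3.
Step 14. [r4c3∈{3,7,9}] across col 3, 9 lands solely at r4c3. So r4c3=9.
Step 15. [r4c1∈{3,5}] 3 has one home in row 4: r4c1, so r4c1=3.
Step 16. [r5c1∈{4}] r5c1 has the single candidate 4 ⇒ r5c1=4.
Step 17. [r6c6∈{3,6}] across row 6, 6 lands solely at r6c6, so r6c6=6.
Step 18. [r5c8∈{3}] r5c8's peers cover all but 3, so r5c8=3.
Step 19. [r6c9∈{5,9}] r6c9 is the only open cell in col 9 admitting 9. So r6c9=9.
Step 20. [r2c9∈{1}] nothing but 1 survives at r2c9 ⇒ r2c9=1.
Step 21. [r3c2∈{6}] only 6 remains possible at r3c2. So r3c2=6.
Step 22. [r1c5∈{3,5}] 5 has one home in row 1: r1c5, so r1c5=5.
Step 23. [r5c4∈{1,9}] in row 5, 1 fits only at r5c4 ⇒ r5c4=1.
Step 24. [r6c8∈{4}] only 4 remains possible at r6c8. So r6c8=4.
Step 25. [r5c5∈{9}] only 9 remains possible at r5c5 ⇒ r5c5=9.
Step 26. [r6c5∈{3}] r6c5's peers cover all but 3. So r6c5=3.
Step 27. [r7c3∈{7}] only 7 remains possible at r7c3. So r7c3=7.
Step 28. [r8c9∈{6}] only 6 remains possible at r8c9 ⇒ r8c9=6.
Step 29. [r4c2∈{7}] only 7 remains possible at r4c2, so r4c2=7.
Step 30. [r3c1∈{8}] r3c1's peers cover all but 8 ⇒ r3c1=8.
Step 31. [r6c1∈{5}] nothing but 5 survives at r6c1. So r6c1=5.
Step 32. [r3c4∈{2}] r3c4 is down to just 2 ⇒ r3c4=2.
Step 33. [r6c7∈{8}] only 8 remains possible at r6c7. So r6c7=8.
Step 34. [r4c9∈{5}] r4c9 has the single candidate 5, so r4c9=5.
Step 35. [r7c4∈{4}] r7c4 is down to just 4, so r7c4=4.
Step 36. [r2c4∈{9}] r2c4 is down to just 9 ⇒ r2c4=9.
Step 37. [r6c2∈{2}] r6c2 has the single candidate 2. So r6c2=2.
Step 38. [r9c3∈{3}] only 3 remains possible at r9c3 ⇒ r9c3=3.
Step 39. [r3c3∈{4}] r3c3's peers cover all but 4. So r3c3=4.
Step 40. [r7c8∈{1}] only 1 remains possible at r7c8 ⇒ r7c8=1.
Step 41. [r1c6∈{3}] r1c6 is down to just 3, so r1c6=3.
Step 42. [r1c7∈{4}] only 4 remains possible at r1c7 ⇒ r1c7=4.
Step 43. [r1c4∈{6}] r1c4 has the single candidate 6. So r1c4=6.
Step 44. [r7c9∈{2}] r7c9 is down to just 2 ⇒ r7c9=2.
Step 45. [r8c5∈{7}] r8c5 is down to just 7 ⇒ r8c5=7.
Step 46. [r2c6∈{8}] r2c6's peers cover all but 8, so r2c6=8.

Answer: 9 1 2 6 5 3 4 7 8 / 7 3 5 9 4 8 6 2 1 / 8 6 4 2 1 7 5 9 3 / 3 7 9 8 2 4 1 6 5 / 4 8 6 1 9 5 2 3 7 / 5 2 1 7 3 6 8 4 9 / 6 5 7 4 8 9 3 1 2 / 1 4 8 3 7 2 9 5 6 / 2 9 3 5 6 1 7 8 4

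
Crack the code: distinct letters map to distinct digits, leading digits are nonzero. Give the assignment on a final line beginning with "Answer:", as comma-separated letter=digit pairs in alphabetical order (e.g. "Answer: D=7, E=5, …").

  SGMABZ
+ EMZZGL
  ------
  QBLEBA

Step 1. [col 1: Z + L ≡ A (mod 10)] column 1 (Z + L ≡ A (mod 10), carry-in 0) doesn't pin L yet; pick L=3 and continue. So L=3.
Step 2. [col 1: Z + L ≡ A (mod 10)] no forcing yet in column 1 (carry-in 0); A=7 is free and consistent — try it. So A=7.
Step 3. [col 1: Z + L ≡ A (mod 10)] column 1 reads Z+L+carry(0)=A with L=3, A=7; with digits 3,7 already taken and all letters distinct, the only value for Z is 4 ⇒ Z=4.
Step 4. [col 2: B + G ≡ B (mod 10)] column 2 reads B+G+carry(0)=B with nothing yet; with digits 3,4,7 already taken and all letters distinct, the only value for G is 0, so G=0.
Step 5. [col 2: B + G ≡ B (mod 10)] no forcing yet in column 2 (carry-in 0); B=9 is free and consistent — try it. So B=9.
Step 6. [col 3: A + Z ≡ E (mod 10)] in column 3 we have A+Z≡E with carry-in 0; given A=7, Z=4 and digits 0,3,4,7,9 already taken and all letters distinct, that pins E to 1. So E=1.
Step 7. [col 4: M + Z ≡ L (mod 10)] in column 4 we have M+Z≡L with carry-in 1; given Z=4, L=3 and digits 0,1,3,4,7,9 already taken and all letters distinct, that pins M to 8. So M=8.
Step 8. [col 6: S + E ≡ Q (mod 10)] from column 6 (E=1, carry-in 0, digits 0,1,3,4,7,8,9 already taken and all letters distinct): S must equal 5. So S=5.
Step 9. [col 6: S + E ≡ Q (mod 10)] from column 6 (S=5, E=1, carry-in 0, digits 0,1,3,4,5,7,8,9 already taken and all letters distinct): Q must equal 6. So Q=6.

Answer: A=7, B=9, E=1, G=0, L=3, M=8, Q=6, S=5, Z=4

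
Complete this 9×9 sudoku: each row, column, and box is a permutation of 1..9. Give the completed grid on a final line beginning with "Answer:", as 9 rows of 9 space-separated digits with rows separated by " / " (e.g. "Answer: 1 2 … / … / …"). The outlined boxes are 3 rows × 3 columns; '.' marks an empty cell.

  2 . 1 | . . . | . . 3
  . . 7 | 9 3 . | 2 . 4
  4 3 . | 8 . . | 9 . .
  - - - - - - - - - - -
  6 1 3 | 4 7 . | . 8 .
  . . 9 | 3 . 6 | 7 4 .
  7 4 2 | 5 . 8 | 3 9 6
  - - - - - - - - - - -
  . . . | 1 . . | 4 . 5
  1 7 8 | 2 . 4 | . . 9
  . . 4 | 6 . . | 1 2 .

Step 1. [r3c3∈{5,6}] col 3 places 5 nowhere but r3c3. So r3c3=5.
Step 2. [r1c2∈{6,8,9}] row 1 places 9 nowhere but r1c2 ⇒ r1c2=9.
Step 3. [r9c2∈{5}] r9c2's peers cover all but 5 ⇒ r9c2=5.
Step 4. [r4c6∈{2,9}] in row 4, 9 fits only at r4c6. So r4c6=9.
Step 5. [r3c6∈{1,2,7}] in col 6, 2 fits only at r3c6, so r3c6=2.
Step 6. [r8c7∈{6}] nothing but 6 survives at r8c7, so r8c7=6.
Step 7. [r2c6∈{1,5}] in col 6, 1 fits only at r2c6 ⇒ r2c6=1.
Step 8. [r1c6∈{5,7}] col 6 places 5 nowhere but r1c6, so r1c6=5.
Step 9. [r3c8∈{1,6,7}] 1 has one home in col 8: r3c8 ⇒ r3c8=1.
Step 10. [r2c2∈{6,8}] across box 1, 6 lands solely at r2c2, so r2c2=6.
Step 11. [r7c5∈{8,9}] in row 7, 8 fits only at r7c5. So r7c5=8.
Step 12. [r5c9∈{1,2}] in col 9, 1 fits only at r5c9. So r5c9=1.
Step 13. [r1c8∈{6,7}] col 8 places 6 nowhere but r1c8, so r1c8=6.
Step 14. [r7c8∈{3,7}] col 8 places 7 nowhere but r7c8 ⇒ r7c8=7.
Step 15. [r7c6∈{3}] nothing but 3 survives at r7c6, so r7c6=3.
Step 16. [r5c1∈{5,8}] in row 5, 5 fits only at r5c1. So r5c1=5.
Step 17. [r9c5∈{9}] nothing but 9 survives at r9c5. So r9c5=9.
Step 18. [r2c8∈{5}] r2c8's peers cover all but 5 ⇒ r2c8=5.
Step 19. [r8c5∈{5}] r8c5's peers cover all but 5. So r8c5=5.
Step 20. [r3c9∈{7}] r3c9 is down to just 7, so r3c9=7.
Step 21. [r3c5∈{6}] nothing but 6 survives at r3c5 ⇒ r3c5=6.
Step 22. [r7c1∈{9}] only 9 remains possible at r7c1 ⇒ r7c1=9.
Step 23. [r8c8∈{3}] only 3 remains possible at r8c8, so r8c8=3.
Step 24. [r4c9∈{2}] r4c9 is down to just 2. So r4c9=2.
Step 25. [r7c2∈{2}] r7c2's peers cover all but 2. So r7c2=2.
Step 26. [r5c2∈{8}] only 8 remains possible at r5c2, so r5c2=8.
Step 27. [r1c7∈{8}] only 8 remains possible at r1c7 ⇒ r1c7=8.
Step 28. [r9c6∈{7}] only 7 remains possible at r9c6 ⇒ r9c6=7.
Step 29. [r4c7∈{5}] only 5 remains possible at r4c7, so r4c7=5.
Step 30. [r9c1∈{3}] r9c1 is down to just 3 ⇒ r9c1=3.
Step 31. [r5c5∈{2}] r5c5 has the single candidate 2, so r5c5=2.
Step 32. [r1c4∈{7}] r1c4 has the single candidate 7. So r1c4=7.
Step 33. [r6c5∈{1}] r6c5 has the single candidate 1. So r6c5=1.
Step 34. [r1c5∈{4}] only 4 remains possible at r1c5. So r1c5=4.
Step 35. [r2c1∈{8}] nothing but 8 survives at r2c1 ⇒ r2c1=8.
Step 36. [r7c3∈{6}] r7c3's peers cover all but 6 ⇒ r7c3=6.
Step 37. [r9c9∈{8}] r9c9's peers cover all but 8 ⇒ r9c9=8.

Answer: 2 9 1 7 4 5 8 6 3 / 8 6 7 9 3 1 2 5 4 / 4 3 5 8 6 2 9 1 7 / 6 1 3 4 7 9 5 8 2 / 5 8 9 3 2 6 7 4 1 / 7 4 2 5 1 8 3 9 6 / 9 2 6 1 8 3 4 7 5 / 1 7 8 2 5 4 6 3 9 / 3 5 4 6 9 7 1 2 8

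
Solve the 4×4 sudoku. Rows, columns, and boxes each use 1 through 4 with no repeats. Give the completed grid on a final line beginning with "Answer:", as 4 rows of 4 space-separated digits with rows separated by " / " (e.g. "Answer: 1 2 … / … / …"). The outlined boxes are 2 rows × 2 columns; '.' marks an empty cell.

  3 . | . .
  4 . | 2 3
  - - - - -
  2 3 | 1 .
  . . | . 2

Step 1. [r1c3∈{4}] nothing but 4 survives at r1c3. So r1c3=4.
Step 2. [r2c2∈{1}] r2c2 is down to just 1 ⇒ r2c2=1.
Step 3. [r4c3∈{3}] only 3 remains possible at r4c3, so r4c3=3.
Step 4. [r4c2∈{4}] nothing but 4 survives at r4c2 ⇒ r4c2=4.
Step 5. [r4c1∈{1}] nothing but 1 survives at r4c1 ⇒ r4c1=1.
Step 6. [r3c4∈{4}] only 4 remains possible at r3c4, so r3c4=4.
Step 7. [r1c4∈{1}] nothing but 1 survives at r1c4. So r1c4=1.
Step 8. [r1c2∈{2}] r1c2 is down to just 2 ⇒ r1c2=2.

Answer: 3 2 4 1 / 4 1 2 3 / 2 3 1 4 / 1 4 3 2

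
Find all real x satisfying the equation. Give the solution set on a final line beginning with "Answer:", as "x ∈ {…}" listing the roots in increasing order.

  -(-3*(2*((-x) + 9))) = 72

Step 1. [-(-3*(2*((-x) + 9))) = 72] flip signs both sides. So neg: -3*(2*((-x) + 9)) = -72.
Step 2. [-3*(2*((-x) + 9)) = -72] leading coefficient -3: divide by -3. So div: 2*((-x) + 9) = 24.
Step 3. [2*((-x) + 9) = 24] 2 out front; divide by 2 ⇒ div: (-x) + 9 = 12.
Step 4. [(-x) + 9 = 12] peel the +9: subtract 9 from each side ⇒ sub: -x = 3.
Step 5. [-x = 3] flip signs both sides. So neg: x = -3.

Answer: x ∈ {-3}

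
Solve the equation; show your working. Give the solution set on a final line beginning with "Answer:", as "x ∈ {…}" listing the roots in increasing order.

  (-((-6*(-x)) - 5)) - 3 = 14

Step 1. [(-((-6*(-x)) - 5)) - 3 = 14] peel the -3: add 3 from each side, so sub: -((-6*(-x)) - 5) = 17.
Step 2. [-((-6*(-x)) - 5) = 17] LHS negated; negate both sides ⇒ neg: (-6*(-x)) - 5 = -17.
Step 3. [(-6*(-x)) - 5 = -17] peel the -5: add 5 from each side ⇒ sub: -6*(-x) = -12.
Step 4. [-6*(-x) = -12] divide by the outer -6. So div: -x = 2.
Step 5. [-x = 2] LHS negated; negate both sides, so neg: x = -2.

Answer: x ∈ {-2}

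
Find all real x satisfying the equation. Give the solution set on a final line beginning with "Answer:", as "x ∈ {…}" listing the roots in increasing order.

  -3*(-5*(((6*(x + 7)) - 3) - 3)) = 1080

Step 1. [-3*(-5*(((6*(x + 7)) - 3) - 3)) = 1080] -3 out front; divide by -3. So div: -5*(((6*(x + 7)) - 3) - 3) = -360.
Step 2. [-5*(((6*(x + 7)) - 3) - 3) = -360] -5 out front; divide by -5 ⇒ div: ((6*(x + 7)) - 3) - 3 = 72.
Step 3. [((6*(x + 7)) - 3) - 3 = 72] 3 comes off first (add 3). So sub: (6*(x + 7)) - 3 = 75.
Step 4. [(6*(x + 7)) - 3 = 75] 3 comes off first (add 3) ⇒ sub: 6*(x + 7) = 78.
Step 5. [6*(x + 7) = 78] 6·(inner) — divide through by 6 ⇒ div: x + 7 = 13.
Step 6. [x + 7 = 13] 7 comes off first (subtract 7), so sub: x = 6.

Answer: x ∈ {6}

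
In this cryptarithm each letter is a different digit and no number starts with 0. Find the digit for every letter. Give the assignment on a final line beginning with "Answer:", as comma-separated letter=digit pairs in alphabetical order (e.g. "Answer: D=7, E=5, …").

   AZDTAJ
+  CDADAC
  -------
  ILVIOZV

Step 1. [col 1: J + C ≡ V (mod 10)] C=5 is one option consistent with column 1 (J + C ≡ V (mod 10), carry-in 0) — take it, so C=5.
Step 2. [I] the sum has 7 digits but both addends have 6; that extra leading digit I is the final carry, namely 1. So I=1.
Step 3. [col 1: J + C ≡ V (mod 10)] several values work for V in column 1 (J + C ≡ V (mod 10), carry-in 0); try V=9, so V=9.
Step 4. [col 1: J + C ≡ V (mod 10)] column 1: given C=5, V=9, carry-in 0, and digits 1,5,9 already taken and all letters distinct, J+C≡V (mod 10) forces J=4 ⇒ J=4.
Step 5. [col 2: A + A ≡ Z (mod 10)] no forcing yet in column 2 (carry-in 0); A=8 is free and consistent — try it ⇒ A=8.
Step 6. [col 2: A + A ≡ Z (mod 10)] column 2: given A=8, carry-in 0, and digits 1,4,5,8,9 already taken and all letters distinct, A+A≡Z (mod 10) forces Z=6. So Z=6.
Step 7. [col 3: T + D ≡ O (mod 10)] several values work for O in column 3 (T + D ≡ O (mod 10), carry-in 1); try O=0, so O=0.
Step 8. [col 3: T + D ≡ O (mod 10)] several values work for D in column 3 (T + D ≡ O (mod 10), carry-in 1); try D=2, so D=2.
Step 9. [col 3: T + D ≡ O (mod 10)] column 3: given D=2, O=0, carry-in 1, and digits 0,1,2,4,5,6,8,9 already taken and all letters distinct, T+D≡O (mod 10) forces T=7. So T=7.
Step 10. [col 6: A + C ≡ L (mod 10)] column 6 reads A+C+carry(0)=L with A=8, C=5; with digits 0,1,2,4,5,6,7,8,9 already taken and all letters distinct, the only value for L is 3. So L=3.

Answer: A=8, C=5, D=2, I=1, J=4, L=3, O=0, T=7, V=9, Z=6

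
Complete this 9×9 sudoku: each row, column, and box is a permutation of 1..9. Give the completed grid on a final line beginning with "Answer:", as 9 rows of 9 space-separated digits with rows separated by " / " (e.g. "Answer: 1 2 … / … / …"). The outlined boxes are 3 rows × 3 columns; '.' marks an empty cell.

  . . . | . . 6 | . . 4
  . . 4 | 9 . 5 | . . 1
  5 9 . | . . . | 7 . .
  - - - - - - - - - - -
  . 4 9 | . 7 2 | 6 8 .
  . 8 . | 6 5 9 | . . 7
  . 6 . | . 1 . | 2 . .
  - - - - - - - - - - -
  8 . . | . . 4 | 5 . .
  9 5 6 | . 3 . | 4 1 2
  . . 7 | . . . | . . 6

Step 1. [r1c4∈{1,2,3,7,8}] across box 2, 7 lands solely at r1c4 ⇒ r1c4=7.
Step 2. [r3c9∈{3,8}] in col 9, 8 fits only at r3c9 ⇒ r3c9=8.
Step 3. [r2c7∈{3}] nothing but 3 survives at r2c7. So r2c7=3.
Step 4. [r4c4∈{3}] nothing but 3 survives at r4c4 ⇒ r4c4=3.
Step 5. [r8c4∈{8}] r8c4 has the single candidate 8. So r8c4=8.
Step 6. [r9c6∈{1}] r9c6 has the single candidate 1. So r9c6=1.
Step 7. [r7c4∈{2}] r7c4 has the single candidate 2. So r7c4=2.
Step 8. [r1c3∈{1,2,3,8}] across col 3, 8 lands solely at r1c3. So r1c3=8.
Step 9. [r1c5∈{2}] nothing but 2 survives at r1c5. So r1c5=2.
Step 10. [r9c5∈{9}] r9c5 is down to just 9 ⇒ r9c5=9.
Step 11. [r9c8∈{3}] r9c8 has the single candidate 3 ⇒ r9c8=3.
Step 12. [r6c9∈{3,5,9}] in col 9, 3 fits only at r6c9, so r6c9=3.
Step 13. [r6c8∈{4,5,9}] row 6 places 9 nowhere but r6c8 ⇒ r6c8=9.
Step 14. [r4c1∈{1}] r4c1 is down to just 1 ⇒ r4c1=1.
Step 15. [r1c2∈{1,3}] in row 1, 1 fits only at r1c2, so r1c2=1.
Step 16. [r2c1∈{2,6,7}] 6 has one home in col 1: r2c1, so r2c1=6.
Step 17. [r9c2∈{2}] r9c2 is down to just 2. So r9c2=2.
Step 18. [r3c3∈{2,3}] 2 has one home in box 1: r3c3. So r3c3=2.
Step 19. [r5c3∈{3}] r5c3 has the single candidate 3 ⇒ r5c3=3.
Step 20. [r3c5∈{4}] r3c5's peers cover all but 4 ⇒ r3c5=4.
Step 21. [r1c8∈{5}] r1c8's peers cover all but 5. So r1c8=5.
Step 22. [r9c1∈{4}] nothing but 4 survives at r9c1, so r9c1=4.
Step 23. [r3c8∈{6}] r3c8's peers cover all but 6. So r3c8=6.
Step 24. [r6c4∈{4}] r6c4 is down to just 4 ⇒ r6c4=4.
Step 25. [r3c4∈{1}] nothing but 1 survives at r3c4 ⇒ r3c4=1.
Step 26. [r7c5∈{6}] nothing but 6 survives at r7c5 ⇒ r7c5=6.
Step 27. [r8c6∈{7}] r8c6's peers cover all but 7, so r8c6=7.
Step 28. [r5c8∈{4}] nothing but 4 survives at r5c8 ⇒ r5c8=4.
Step 29. [r1c1∈{3}] nothing but 3 survives at r1c1, so r1c1=3.
Step 30. [r5c1∈{2}] only 2 remains possible at r5c1 ⇒ r5c1=2.
Step 31. [r7c9∈{9}] nothing but 9 survives at r7c9. So r7c9=9.
Step 32. [r9c4∈{5}] only 5 remains possible at r9c4. So r9c4=5.
Step 33. [r6c3∈{5}] r6c3 has the single candidate 5, so r6c3=5.
Step 34. [r4c9∈{5}] r4c9's peers cover all but 5. So r4c9=5.
Step 35. [r6c6∈{8}] only 8 remains possible at r6c6 ⇒ r6c6=8.
Step 36. [r6c1∈{7}] r6c1 has the single candidate 7 ⇒ r6c1=7.
Step 37. [r2c8∈{2}] r2c8 has the single candidate 2. So r2c8=2.
Step 38. [r2c2∈{7}] nothing but 7 survives at r2c2. So r2c2=7.
Step 39. [r7c3∈{1}] only 1 remains possible at r7c3 ⇒ r7c3=1.
Step 40. [r7c8∈{7}] only 7 remains possible at r7c8. So r7c8=7.
Step 41. [r2c5∈{8}] only 8 remains possible at r2c5 ⇒ r2c5=8.
Step 42. [r3c6∈{3}] only 3 remains possible at r3c6 ⇒ r3c6=3.
Step 43. [r5c7∈{1}] r5c7 is down to just 1. So r5c7=1.
Step 44. [r7c2∈{3}] r7c2 has the single candidate 3. So r7c2=3.
Step 45. [r9c7∈{8}] r9c7 is down to just 8. So r9c7=8.
Step 46. [r1c7∈{9}] nothing but 9 survives at r1c7. So r1c7=9.

Answer: 3 1 8 7 2 6 9 5 4 / 6 7 4 9 8 5 3 2 1 / 5 9 2 1 4 3 7 6 8 / 1 4 9 3 7 2 6 8 5 / 2 8 3 6 5 9 1 4 7 / 7 6 5 4 1 8 2 9 3 / 8 3 1 2 6 4 5 7 9 / 9 5 6 8 3 7 4 1 2 / 4 2 7 5 9 1 8 3 6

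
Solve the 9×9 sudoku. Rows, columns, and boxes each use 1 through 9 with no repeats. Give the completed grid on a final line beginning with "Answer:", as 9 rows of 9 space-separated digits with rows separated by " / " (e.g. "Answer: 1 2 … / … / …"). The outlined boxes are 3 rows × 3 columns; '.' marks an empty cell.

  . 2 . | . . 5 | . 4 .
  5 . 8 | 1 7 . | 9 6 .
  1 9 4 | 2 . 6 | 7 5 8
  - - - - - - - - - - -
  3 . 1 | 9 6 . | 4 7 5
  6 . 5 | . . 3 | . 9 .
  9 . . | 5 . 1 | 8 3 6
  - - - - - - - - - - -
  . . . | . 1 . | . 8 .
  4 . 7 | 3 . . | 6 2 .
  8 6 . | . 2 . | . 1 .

Step 1. [r5c4∈{4,7,8}] 7 has one home in box 5: r5c4. So r5c4=7.
Step 2. [r8c9∈{9}] r8c9 is down to just 9. So r8c9=9.
Step 3. [r9c4∈{4}] nothing but 4 survives at r9c4. So r9c4=4.
Step 4. [r2c2∈{3}] r2c2 has the single candidate 3 ⇒ r2c2=3.
Step 5. [r4c2∈{8}] r4c2 is down to just 8, so r4c2=8.
Step 6. [r5c5∈{4,8}] 8 has one home in row 5: r5c5, so r5c5=8.
Step 7. [r7c2∈{5}] only 5 remains possible at r7c2, so r7c2=5.
Step 8. [r7c7∈{3}] r7c7's peers cover all but 3 ⇒ r7c7=3.
Step 9. [r9c9∈{7}] only 7 remains possible at r9c9. So r9c9=7.
Step 10. [r9c6∈{9}] nothing but 9 survives at r9c6 ⇒ r9c6=9.
Step 11. [r1c9∈{1,3}] r1c9 is the only open cell in col 9 admitting 3 ⇒ r1c9=3.
Step 12. [r5c7∈{1,2}] in col 7, 2 fits only at r5c7, so r5c7=2.
Step 13. [r5c2∈{4}] nothing but 4 survives at r5c2 ⇒ r5c2=4.
Step 14. [r7c3∈{2,9}] in row 7, 9 fits only at r7c3. So r7c3=9.
Step 15. [r9c3∈{3}] only 3 remains possible at r9c3, so r9c3=3.
Step 16. [r1c5∈{9}] r1c5's peers cover all but 9 ⇒ r1c5=9.
Step 17. [r2c6∈{4}] r2c6 is down to just 4, so r2c6=4.
Step 18. [r4c6∈{2}] r4c6 has the single candidate 2 ⇒ r4c6=2.
Step 19. [r7c4∈{6}] nothing but 6 survives at r7c4, so r7c4=6.
Step 20. [r7c6∈{7}] only 7 remains possible at r7c6, so r7c6=7.
Step 21. [r9c7∈{5}] r9c7 is down to just 5. So r9c7=5.
Step 22. [r6c3∈{2}] r6c3 has the single candidate 2 ⇒ r6c3=2.
Step 23. [r8c6∈{8}] nothing but 8 survives at r8c6 ⇒ r8c6=8.
Step 24. [r1c7∈{1}] r1c7's peers cover all but 1. So r1c7=1.
Step 25. [r6c5∈{4}] only 4 remains possible at r6c5. So r6c5=4.
Step 26. [r1c3∈{6}] nothing but 6 survives at r1c3 ⇒ r1c3=6.
Step 27. [r6c2∈{7}] only 7 remains possible at r6c2. So r6c2=7.
Step 28. [r7c9∈{4}] r7c9 is down to just 4. So r7c9=4.
Step 29. [r5c9∈{1}] only 1 remains possible at r5c9, so r5c9=1.
Step 30. [r8c5∈{5}] r8c5's peers cover all but 5. So r8c5=5.
Step 31. [r2c9∈{2}] nothing but 2 survives at r2c9, so r2c9=2.
Step 32. [r8c2∈{1}] r8c2 has the single candidate 1 ⇒ r8c2=1.
Step 33. [r7c1∈{2}] nothing but 2 survives at r7c1. So r7c1=2.
Step 34. [r1c4∈{8}] nothing but 8 survives at r1c4 ⇒ r1c4=8.
Step 35. [r1c1∈{7}] nothing but 7 survives at r1c1, so r1c1=7.
Step 36. [r3c5∈{3}] r3c5's peers cover all but 3. So r3c5=3.

Answer: 7 2 6 8 9 5 1 4 3 / 5 3 8 1 7 4 9 6 2 / 1 9 4 2 3 6 7 5 8 / 3 8 1 9 6 2 4 7 5 / 6 4 5 7 8 3 2 9 1 / 9 7 2 5 4 1 8 3 6 / 2 5 9 6 1 7 3 8 4 / 4 1 7 3 5 8 6 2 9 / 8 6 3 4 2 9 5 1 7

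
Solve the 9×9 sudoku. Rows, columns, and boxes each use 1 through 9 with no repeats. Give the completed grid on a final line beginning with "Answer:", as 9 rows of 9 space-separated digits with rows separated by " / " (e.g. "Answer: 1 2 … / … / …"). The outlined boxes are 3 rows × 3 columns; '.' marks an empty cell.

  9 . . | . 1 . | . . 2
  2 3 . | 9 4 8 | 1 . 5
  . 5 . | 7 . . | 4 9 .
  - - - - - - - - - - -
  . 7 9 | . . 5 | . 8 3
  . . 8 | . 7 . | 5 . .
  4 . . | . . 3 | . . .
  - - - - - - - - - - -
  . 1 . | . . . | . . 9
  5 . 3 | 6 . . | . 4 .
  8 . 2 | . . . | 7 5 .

Step 1. [r5c6∈{1,2,4,6,9}] in row 5, 9 fits only at r5c6 ⇒ r5c6=9.
Step 2. [r1c6∈{6}] r1c6's peers cover all but 6, so r1c6=6.
Step 3. [r4c4∈{1,2,4}] across row 4, 4 lands solely at r4c4, so r4c4=4.
Step 4. [r7c5∈{2,3,5,8}] col 5 places 5 nowhere but r7c5. So r7c5=5.
Step 5. [r4c1∈{1,6}] 1 has one home in row 4: r4c1 ⇒ r4c1=1.
Step 6. [r3c1∈{6}] only 6 remains possible at r3c1. So r3c1=6.
Step 7. [r2c8∈{6,7}] in row 2, 6 fits only at r2c8, so r2c8=6.
Step 8. [r8c6∈{1,2,7}] r8c6 is the only open cell in row 8 admitting 7 ⇒ r8c6=7.
Step 9. [r8c9∈{1,8}] r8c9 is the only open cell in row 8 admitting 1 ⇒ r8c9=1.
Step 10. [r9c9∈{6}] r9c9's peers cover all but 6. So r9c9=6.
Step 11. [r7c3∈{4,6,7}] in row 7, 6 fits only at r7c3 ⇒ r7c3=6.
Step 12. [r3c5∈{2,3}] r3c5 is the only open cell in row 3 admitting 3. So r3c5=3.
Step 13. [r9c2∈{4,9}] r9c2 is the only open cell in box 7 admitting 4, so r9c2=4.
Step 14. [r1c8∈{3,7}] box 3 places 7 nowhere but r1c8, so r1c8=7.
Step 15. [r7c8∈{2,3}] r7c8 is the only open cell in col 8 admitting 3. So r7c8=3.
Step 16. [r5c2∈{2,6}] 6 has one home in row 5: r5c2 ⇒ r5c2=6.
Step 17. [r6c2∈{2}] r6c2's peers cover all but 2, so r6c2=2.
Step 18. [r5c8∈{1,2}] across col 8, 2 lands solely at r5c8 ⇒ r5c8=2.
Step 19. [r7c4∈{2,8}] in col 4, 2 fits only at r7c4. So r7c4=2.
Step 20. [r8c5∈{8,9}] box 8 places 8 nowhere but r8c5 ⇒ r8c5=8.
Step 21. [r6c5∈{6}] r6c5 is down to just 6, so r6c5=6.
Step 22. [r5c4∈{1}] only 1 remains possible at r5c4, so r5c4=1.
Step 23. [r1c7∈{3,8}] r1c7 is the only open cell in row 1 admitting 3, so r1c7=3.
Step 24. [r2c3∈{7}] nothing but 7 survives at r2c3. So r2c3=7.
Step 25. [r1c4∈{5}] r1c4 has the single candidate 5, so r1c4=5.
Step 26. [r7c7∈{8}] r7c7 has the single candidate 8. So r7c7=8.
Step 27. [r8c7∈{2}] nothing but 2 survives at r8c7. So r8c7=2.
Step 28. [r9c6∈{1}] only 1 remains possible at r9c6 ⇒ r9c6=1.
Step 29. [r7c1∈{7}] only 7 remains possible at r7c1 ⇒ r7c1=7.
Step 30. [r6c8∈{1}] r6c8's peers cover all but 1 ⇒ r6c8=1.
Step 31. [r5c1∈{3}] r5c1's peers cover all but 3, so r5c1=3.
Step 32. [r3c3∈{1}] nothing but 1 survives at r3c3, so r3c3=1.
Step 33. [r1c2∈{8}] r1c2 is down to just 8, so r1c2=8.
Step 34. [r7c6∈{4}] r7c6 is down to just 4, so r7c6=4.
Step 35. [r6c4∈{8}] nothing but 8 survives at r6c4 ⇒ r6c4=8.
Step 36. [r5c9∈{4}] nothing but 4 survives at r5c9. So r5c9=4.
Step 37. [r6c9∈{7}] r6c9 has the single candidate 7 ⇒ r6c9=7.
Step 38. [r9c5∈{9}] nothing but 9 survives at r9c5, so r9c5=9.
Step 39. [r9c4∈{3}] only 3 remains possible at r9c4 ⇒ r9c4=3.
Step 40. [r1c3∈{4}] nothing but 4 survives at r1c3, so r1c3=4.
Step 41. [r4c7∈{6}] nothing but 6 survives at r4c7. So r4c7=6.
Step 42. [r3c9∈{8}] r3c9's peers cover all but 8, so r3c9=8.
Step 43. [r4c5∈{2}] r4c5's peers cover all but 2. So r4c5=2.
Step 44. [r3c6∈{2}] r3c6 has the single candidate 2. So r3c6=2.
Step 45. [r6c3∈{5}] r6c3's peers cover all but 5, so r6c3=5.
Step 46. [r8c2∈{9}] r8c2 has the single candidate 9 ⇒ r8c2=9.
Step 47. [r6c7∈{9}] r6c7's peers cover all but 9. So r6c7=9.

Answer: 9 8 4 5 1 6 3 7 2 / 2 3 7 9 4 8 1 6 5 / 6 5 1 7 3 2 4 9 8 / 1 7 9 4 2 5 6 8 3 / 3 6 8 1 7 9 5 2 4 / 4 2 5 8 6 3 9 1 7 / 7 1 6 2 5 4 8 3 9 / 5 9 3 6 8 7 2 4 1 / 8 4 2 3 9 1 7 5 6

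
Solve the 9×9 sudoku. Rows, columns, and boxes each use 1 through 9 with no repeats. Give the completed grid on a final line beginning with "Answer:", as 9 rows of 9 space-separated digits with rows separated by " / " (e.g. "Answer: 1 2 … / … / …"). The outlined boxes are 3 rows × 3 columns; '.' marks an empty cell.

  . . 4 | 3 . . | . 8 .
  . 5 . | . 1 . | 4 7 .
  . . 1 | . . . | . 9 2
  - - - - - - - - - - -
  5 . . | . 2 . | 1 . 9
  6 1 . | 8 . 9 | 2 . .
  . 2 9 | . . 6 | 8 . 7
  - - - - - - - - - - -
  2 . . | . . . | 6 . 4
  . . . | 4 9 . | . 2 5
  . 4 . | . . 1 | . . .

Step 1. [r9c8∈{3}] r9c8 has the single candidate 3. So r9c8=3.
Step 2. [r4c4∈{7}] r4c4's peers cover all but 7. So r4c4=7.
Step 3. [r7c4∈{5}] nothing but 5 survives at r7c4. So r7c4=5.
Step 4. [r2c3∈{2,3,6,8}] 2 has one home in col 3: r2c3 ⇒ r2c3=2.
Step 5. [r2c6∈{8}] r2c6 has the single candidate 8. So r2c6=8.
Step 6. [r7c2∈{3,7,8,9}] across row 7, 9 lands solely at r7c2. So r7c2=9.
Step 7. [r8c7∈{7}] r8c7 has the single candidate 7. So r8c7=7.
Step 8. [r8c6∈{3}] r8c6 has the single candidate 3 ⇒ r8c6=3.
Step 9. [r3c4∈{6}] r3c4 is down to just 6, so r3c4=6.
Step 10. [r7c6∈{7}] r7c6's peers cover all but 7, so r7c6=7.
Step 11. [r3c7∈{3,5}] across col 7, 3 lands solely at r3c7 ⇒ r3c7=3.
Step 12. [r4c6∈{4}] r4c6 has the single candidate 4 ⇒ r4c6=4.
Step 13. [r4c2∈{3,8}] col 2 places 3 nowhere but r4c2 ⇒ r4c2=3.
Step 14. [r1c2∈{6,7}] 6 has one home in box 1: r1c2, so r1c2=6.
Step 15. [r8c2∈{8}] r8c2 is down to just 8 ⇒ r8c2=8.
Step 16. [r9c1∈{7}] r9c1 is down to just 7, so r9c1=7.
Step 17. [r3c6∈{5}] nothing but 5 survives at r3c6. So r3c6=5.
Step 18. [r6c5∈{3,5}] r6c5 is the only open cell in row 6 admitting 3. So r6c5=3.
Step 19. [r9c5∈{6,8}] r9c5 is the only open cell in col 5 admitting 6, so r9c5=6.
Step 20. [r5c8∈{4,5}] row 5 places 4 nowhere but r5c8 ⇒ r5c8=4.
Step 21. [r2c1∈{3,9}] 3 has one home in row 2: r2c1, so r2c1=3.
Step 22. [r3c5∈{4,7}] in row 3, 4 fits only at r3c5 ⇒ r3c5=4.
Step 23. [r6c8∈{5}] only 5 remains possible at r6c8. So r6c8=5.
Step 24. [r1c5∈{7}] r1c5 is down to just 7, so r1c5=7.
Step 25. [r1c6∈{2}] r1c6 has the single candidate 2 ⇒ r1c6=2.
Step 26. [r6c4∈{1}] nothing but 1 survives at r6c4. So r6c4=1.
Step 27. [r7c8∈{1}] r7c8's peers cover all but 1, so r7c8=1.
Step 28. [r1c9∈{1}] only 1 remains possible at r1c9. So r1c9=1.
Step 29. [r5c3∈{7}] nothing but 7 survives at r5c3. So r5c3=7.
Step 30. [r7c5∈{8}] r7c5's peers cover all but 8. So r7c5=8.
Step 31. [r2c4∈{9}] r2c4's peers cover all but 9 ⇒ r2c4=9.
Step 32. [r5c5∈{5}] nothing but 5 survives at r5c5 ⇒ r5c5=5.
Step 33. [r3c2∈{7}] r3c2 has the single candidate 7, so r3c2=7.
Step 34. [r1c7∈{5}] nothing but 5 survives at r1c7 ⇒ r1c7=5.
Step 35. [r3c1∈{8}] only 8 remains possible at r3c1 ⇒ r3c1=8.
Step 36. [r1c1∈{9}] r1c1's peers cover all but 9 ⇒ r1c1=9.
Step 37. [r5c9∈{3}] r5c9 is down to just 3 ⇒ r5c9=3.
Step 38. [r9c9∈{8}] r9c9's peers cover all but 8, so r9c9=8.
Step 39. [r2c9∈{6}] r2c9 is down to just 6, so r2c9=6.
Step 40. [r9c7∈{9}] r9c7 is down to just 9, so r9c7=9.
Step 41. [r6c1∈{4}] r6c1 has the single candidate 4. So r6c1=4.
Step 42. [r8c1∈{1}] only 1 remains possible at r8c1, so r8c1=1.
Step 43. [r8c3∈{6}] nothing but 6 survives at r8c3 ⇒ r8c3=6.
Step 44. [r7c3∈{3}] r7c3 is down to just 3 ⇒ r7c3=3.
Step 45. [r4c8∈{6}] only 6 remains possible at r4c8. So r4c8=6.
Step 46. [r9c4∈{2}] nothing but 2 survives at r9c4. So r9c4=2.
Step 47. [r4c3∈{8}] r4c3 is down to just 8 ⇒ r4c3=8.
Step 48. [r9c3∈{5}] only 5 remains possible at r9c3, so r9c3=5.

Answer: 9 6 4 3 7 2 5 8 1 / 3 5 2 9 1 8 4 7 6 / 8 7 1 6 4 5 3 9 2 / 5 3 8 7 2 4 1 6 9 / 6 1 7 8 5 9 2 4 3 / 4 2 9 1 3 6 8 5 7 / 2 9 3 5 8 7 6 1 4 / 1 8 6 4 9 3 7 2 5 / 7 4 5 2 6 1 9 3 8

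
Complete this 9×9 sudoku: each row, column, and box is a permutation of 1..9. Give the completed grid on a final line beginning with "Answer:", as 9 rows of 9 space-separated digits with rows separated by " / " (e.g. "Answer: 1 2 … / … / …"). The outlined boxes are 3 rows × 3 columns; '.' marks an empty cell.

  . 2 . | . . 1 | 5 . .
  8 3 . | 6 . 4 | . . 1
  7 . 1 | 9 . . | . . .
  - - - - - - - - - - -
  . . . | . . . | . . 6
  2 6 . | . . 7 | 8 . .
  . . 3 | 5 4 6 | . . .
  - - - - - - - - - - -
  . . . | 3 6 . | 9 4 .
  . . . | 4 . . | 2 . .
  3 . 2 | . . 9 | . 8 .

Step 1. [r6c2∈{1,7,8,9}] across row 6, 8 lands solely at r6c2. So r6c2=8.
Step 2. [r2c7∈{7}] r2c7 has the single candidate 7 ⇒ r2c7=7.
Step 3. [r6c7∈{1}] r6c7 is down to just 1. So r6c7=1.
Step 4. [r6c1∈{9}] r6c1 has the single candidate 9, so r6c1=9.
Step 5. [r8c8∈{1,3,5,6,7}] col 8 places 1 nowhere but r8c8 ⇒ r8c8=1.
Step 6. [r4c4∈{1,2,8}] r4c4 is the only open cell in col 4 admitting 2, so r4c4=2.
Step 7. [r1c4∈{7,8}] in col 4, 8 fits only at r1c4 ⇒ r1c4=8.
Step 8. [r9c2∈{1,4,5,7}] 4 has one home in row 9: r9c2 ⇒ r9c2=4.
Step 9. [r3c2∈{5}] nothing but 5 survives at r3c2, so r3c2=5.
Step 10. [r8c9∈{3,5,7}] in row 8, 3 fits only at r8c9. So r8c9=3.
Step 11. [r9c4∈{1,7}] 7 has one home in col 4: r9c4 ⇒ r9c4=7.
Step 12. [r7c9∈{5,7}] r7c9 is the only open cell in box 9 admitting 7. So r7c9=7.
Step 13. [r2c5∈{2,5}] row 2 places 5 nowhere but r2c5. So r2c5=5.
Step 14. [r8c5∈{8}] r8c5 has the single candidate 8, so r8c5=8.
Step 15. [r3c5∈{2,3}] r3c5 is the only open cell in col 5 admitting 2. So r3c5=2.
Step 16. [r3c6∈{3}] r3c6's peers cover all but 3, so r3c6=3.
Step 17. [r1c8∈{3,6,9}] in row 1, 3 fits only at r1c8 ⇒ r1c8=3.
Step 18. [r5c5∈{1,3,9}] in row 5, 3 fits only at r5c5 ⇒ r5c5=3.
Step 19. [r2c3∈{9}] only 9 remains possible at r2c3 ⇒ r2c3=9.
Step 20. [r8c6∈{5}] r8c6 has the single candidate 5 ⇒ r8c6=5.
Step 21. [r4c5∈{1,9}] r4c5 is the only open cell in col 5 admitting 9 ⇒ r4c5=9.
Step 22. [r8c1∈{6}] r8c1 has the single candidate 6, so r8c1=6.
Step 23. [r1c1∈{4}] only 4 remains possible at r1c1. So r1c1=4.
Step 24. [r8c3∈{7}] r8c3 has the single candidate 7 ⇒ r8c3=7.
Step 25. [r4c2∈{1,7}] 7 has one home in col 2: r4c2, so r4c2=7.
Step 26. [r4c8∈{5}] r4c8 has the single candidate 5 ⇒ r4c8=5.
Step 27. [r7c1∈{1,5}] across col 1, 5 lands solely at r7c1, so r7c1=5.
Step 28. [r4c3∈{4}] r4c3 is down to just 4 ⇒ r4c3=4.
Step 29. [r3c7∈{4,6}] 4 has one home in col 7: r3c7. So r3c7=4.
Step 30. [r5c8∈{9}] r5c8 has the single candidate 9 ⇒ r5c8=9.
Step 31. [r6c8∈{2,7}] row 6 places 7 nowhere but r6c8. So r6c8=7.
Step 32. [r1c5∈{7}] r1c5 is down to just 7, so r1c5=7.
Step 33. [r5c3∈{5}] r5c3 is down to just 5, so r5c3=5.
Step 34. [r2c8∈{2}] nothing but 2 survives at r2c8, so r2c8=2.
Step 35. [r4c7∈{3}] r4c7's peers cover all but 3, so r4c7=3.
Step 36. [r9c9∈{5}] r9c9's peers cover all but 5, so r9c9=5.
Step 37. [r8c2∈{9}] r8c2 has the single candidate 9 ⇒ r8c2=9.
Step 38. [r7c3∈{8}] nothing but 8 survives at r7c3, so r7c3=8.
Step 39. [r3c9∈{8}] nothing but 8 survives at r3c9. So r3c9=8.
Step 40. [r1c3∈{6}] r1c3 has the single candidate 6 ⇒ r1c3=6.
Step 41. [r4c1∈{1}] r4c1 is down to just 1. So r4c1=1.
Step 42. [r9c7∈{6}] nothing but 6 survives at r9c7. So r9c7=6.
Step 43. [r7c6∈{2}] nothing but 2 survives at r7c6, so r7c6=2.
Step 44. [r9c5∈{1}] nothing but 1 survives at r9c5 ⇒ r9c5=1.
Step 45. [r5c4∈{1}] r5c4 is down to just 1 ⇒ r5c4=1.
Step 46. [r6c9∈{2}] nothing but 2 survives at r6c9 ⇒ r6c9=2.
Step 47. [r1c9∈{9}] r1c9 is down to just 9. So r1c9=9.
Step 48. [r3c8∈{6}] r3c8 has the single candidate 6, so r3c8=6.
Step 49. [r4c6∈{8}] only 8 remains possible at r4c6, so r4c6=8.
Step 50. [r7c2∈{1}] r7c2's peers cover all but 1 ⇒ r7c2=1.
Step 51. [r5c9∈{4}] r5c9's peers cover all but 4, so r5c9=4.

Answer: 4 2 6 8 7 1 5 3 9 / 8 3 9 6 5 4 7 2 1 / 7 5 1 9 2 3 4 6 8 / 1 7 4 2 9 8 3 5 6 / 2 6 5 1 3 7 8 9 4 / 9 8 3 5 4 6 1 7 2 / 5 1 8 3 6 2 9 4 7 / 6 9 7 4 8 5 2 1 3 / 3 4 2 7 1 9 6 8 5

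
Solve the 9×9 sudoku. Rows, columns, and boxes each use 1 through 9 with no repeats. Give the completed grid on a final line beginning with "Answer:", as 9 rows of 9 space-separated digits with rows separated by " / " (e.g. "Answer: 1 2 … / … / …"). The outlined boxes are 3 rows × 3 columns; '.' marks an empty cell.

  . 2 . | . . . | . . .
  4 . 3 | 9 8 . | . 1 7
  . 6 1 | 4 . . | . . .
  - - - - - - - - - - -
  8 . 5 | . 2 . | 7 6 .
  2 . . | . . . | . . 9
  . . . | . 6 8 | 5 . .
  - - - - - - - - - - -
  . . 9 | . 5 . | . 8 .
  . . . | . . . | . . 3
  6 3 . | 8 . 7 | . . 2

Step 1. [r9c3∈{4}] r9c3 has the single candidate 4, so r9c3=4.
Step 2. [r6c3∈{7}] only 7 remains possible at r6c3. So r6c3=7.
Step 3. [r4c6∈{1,3,4,9}] r4c6 is the only open cell in box 5 admitting 9, so r4c6=9.
Step 4. [r4c4∈{1,3}] r4c4 is the only open cell in row 4 admitting 3, so r4c4=3.
Step 5. [r6c4∈{1}] nothing but 1 survives at r6c4, so r6c4=1.
Step 6. [r6c9∈{4}] r6c9 is down to just 4 ⇒ r6c9=4.
Step 7. [r7c6∈{1,2,3,4,6}] row 7 places 3 nowhere but r7c6. So r7c6=3.
Step 8. [r7c7∈{1,4,6}] row 7 places 4 nowhere but r7c7. So r7c7=4.
Step 9. [r9c8∈{5,9}] across row 9, 5 lands solely at r9c8, so r9c8=5.
Step 10. [r8c2∈{1,5,7,8}] across col 2, 8 lands solely at r8c2. So r8c2=8.
Step 11. [r8c1∈{1,5,7}] across row 8, 5 lands solely at r8c1 ⇒ r8c1=5.
Step 12. [r5c7∈{1,3,8}] across row 5, 8 lands solely at r5c7, so r5c7=8.
Step 13. [r7c1∈{1,7}] 1 has one home in col 1: r7c1 ⇒ r7c1=1.
Step 14. [r7c9∈{6}] nothing but 6 survives at r7c9, so r7c9=6.
Step 15. [r5c8∈{3}] r5c8 is down to just 3 ⇒ r5c8=3.
Step 16. [r4c2∈{1,4}] in row 4, 4 fits only at r4c2. So r4c2=4.
Step 17. [r8c3∈{2}] only 2 remains possible at r8c3, so r8c3=2.
Step 18. [r3c9∈{5,8}] row 3 places 8 nowhere but r3c9 ⇒ r3c9=8.
Step 19. [r3c6∈{2,5}] row 3 places 5 nowhere but r3c6 ⇒ r3c6=5.
Step 20. [r5c6∈{4}] r5c6's peers cover all but 4. So r5c6=4.
Step 21. [r5c5∈{7}] only 7 remains possible at r5c5, so r5c5=7.
Step 22. [r3c1∈{7,9}] r3c1 is the only open cell in row 3 admitting 7. So r3c1=7.
Step 23. [r1c1∈{9}] r1c1's peers cover all but 9. So r1c1=9.
Step 24. [r2c6∈{2,6}] across col 6, 2 lands solely at r2c6. So r2c6=2.
Step 25. [r3c7∈{2,3,9}] col 7 places 2 nowhere but r3c7 ⇒ r3c7=2.
Step 26. [r1c7∈{3,6}] in col 7, 3 fits only at r1c7, so r1c7=3.
Step 27. [r1c5∈{1}] r1c5's peers cover all but 1, so r1c5=1.
Step 28. [r9c5∈{9}] r9c5 is down to just 9 ⇒ r9c5=9.
Step 29. [r8c6∈{1,6}] col 6 places 1 nowhere but r8c6, so r8c6=1.
Step 30. [r1c6∈{6}] only 6 remains possible at r1c6, so r1c6=6.
Step 31. [r3c8∈{9}] nothing but 9 survives at r3c8, so r3c8=9.
Step 32. [r8c4∈{6}] r8c4 is down to just 6, so r8c4=6.
Step 33. [r1c8∈{4}] r1c8 is down to just 4, so r1c8=4.
Step 34. [r1c3∈{8}] r1c3's peers cover all but 8. So r1c3=8.
Step 35. [r6c1∈{3}] r6c1 has the single candidate 3 ⇒ r6c1=3.
Step 36. [r3c5∈{3}] r3c5 is down to just 3, so r3c5=3.
Step 37. [r1c4∈{7}] r1c4's peers cover all but 7, so r1c4=7.
Step 38. [r4c9∈{1}] r4c9 is down to just 1. So r4c9=1.
Step 39. [r1c9∈{5}] r1c9's peers cover all but 5 ⇒ r1c9=5.
Step 40. [r8c7∈{9}] r8c7's peers cover all but 9, so r8c7=9.
Step 41. [r2c7∈{6}] only 6 remains possible at r2c7. So r2c7=6.
Step 42. [r5c3∈{6}] r5c3's peers cover all but 6. So r5c3=6.
Step 43. [r8c8∈{7}] r8c8's peers cover all but 7. So r8c8=7.
Step 44. [r5c4∈{5}] r5c4 has the single candidate 5, so r5c4=5.
Step 45. [r2c2∈{5}] nothing but 5 survives at r2c2. So r2c2=5.
Step 46. [r8c5∈{4}] r8c5's peers cover all but 4. So r8c5=4.
Step 47. [r6c8∈{2}] only 2 remains possible at r6c8. So r6c8=2.
Step 48. [r9c7∈{1}] only 1 remains possible at r9c7 ⇒ r9c7=1.
Step 49. [r7c2∈{7}] r7c2 has the single candidate 7, so r7c2=7.
Step 50. [r6c2∈{9}] only 9 remains possible at r6c2, so r6c2=9.
Step 51. [r7c4∈{2}] only 2 remains possible at r7c4, so r7c4=2.
Step 52. [r5c2∈{1}] nothing but 1 survives at r5c2 ⇒ r5c2=1.

Answer: 9 2 8 7 1 6 3 4 5 / 4 5 3 9 8 2 6 1 7 / 7 6 1 4 3 5 2 9 8 / 8 4 5 3 2 9 7 6 1 / 2 1 6 5 7 4 8 3 9 / 3 9 7 1 6 8 5 2 4 / 1 7 9 2 5 3 4 8 6 / 5 8 2 6 4 1 9 7 3 / 6 3 4 8 9 7 1 5 2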